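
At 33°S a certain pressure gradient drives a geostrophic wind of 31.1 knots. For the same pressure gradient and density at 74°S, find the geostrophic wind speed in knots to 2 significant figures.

With the same pressure gradient and density, V_g ∝ 1/f ∝ 1/sin φ.
V₂ = V₁ · sin φ₁ / sin φ₂ = 31.1 × sin 33° / sin 74°
V₂ = 31.1 × 0.5446/0.9613 = 18 knots

18 knots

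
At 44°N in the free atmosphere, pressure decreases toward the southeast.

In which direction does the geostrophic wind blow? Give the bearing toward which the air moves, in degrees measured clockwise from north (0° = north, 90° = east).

The pressure-gradient force points toward the southeast (bearing 135°).
Geostrophic balance: in the Northern Hemisphere the Coriolis force deflects motion to the right, so the geostrophic wind blows 90° to the right of the pressure-gradient force (low pressure on the left).
Rotating 135° by 90° clockwise gives 225° — the wind blows toward the southwest.

225°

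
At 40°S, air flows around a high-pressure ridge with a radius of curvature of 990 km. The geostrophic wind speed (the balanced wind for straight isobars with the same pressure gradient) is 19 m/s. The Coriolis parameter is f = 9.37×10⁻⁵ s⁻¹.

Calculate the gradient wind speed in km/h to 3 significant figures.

Around a high, pressure-gradient force acts outward with centrifugal, so Coriolis balances both:
fV = (1/ρ)|∂P/∂n| + V²/R  →  V² − fR·V + fR·V_g = 0
With fR = 9.37×10⁻⁵ × 990×10³ m = 92.8 m/s:
V = [fR − √((fR)² − 4 fR V_g)]/2 = [92.8 − √(92.8² − 4×92.8×19)]/2 = 26.7 m/s
Supergeostrophic (V > V_g = 19 m/s), as expected around a high.
Converting: 26.7 m/s × 3.6 = 96.0 km/h

96.0 km/h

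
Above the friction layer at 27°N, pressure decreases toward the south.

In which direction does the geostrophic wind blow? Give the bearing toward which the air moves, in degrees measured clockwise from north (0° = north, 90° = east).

The pressure-gradient force points toward the south (bearing 180°).
Geostrophic balance: in the Northern Hemisphere the Coriolis force deflects motion to the right, so the geostrophic wind blows 90° to the right of the pressure-gradient force (low pressure on the left).
Rotating 180° by 90° clockwise gives 270° — the wind blows toward the west.

270°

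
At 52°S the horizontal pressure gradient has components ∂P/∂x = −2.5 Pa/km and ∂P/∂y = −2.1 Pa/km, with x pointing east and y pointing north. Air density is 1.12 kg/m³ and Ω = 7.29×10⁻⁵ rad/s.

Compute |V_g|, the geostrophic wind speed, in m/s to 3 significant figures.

25.4 m/s

Coriolis parameter at 52°S:
f = 2Ω sin φ = 2 × 7.29×10⁻⁵ × sin 52° = 1.15×10⁻⁴ s⁻¹
In the Southern Hemisphere f is negative: f = −1.15×10⁻⁴ s⁻¹.
Component geostrophic relations (x east, y north):
u_g = −(1/(fρ)) ∂P/∂y,  v_g = (1/(fρ)) ∂P/∂x
u_g = −(−2.1×10⁻³)/(−1.15×10⁻⁴ × 1.12) = −16.3 m/s;  v_g = (−2.5×10⁻³)/(−1.15×10⁻⁴ × 1.12) = 19.4 m/s
|V_g| = √(u_g² + v_g²) = 25.4 m/s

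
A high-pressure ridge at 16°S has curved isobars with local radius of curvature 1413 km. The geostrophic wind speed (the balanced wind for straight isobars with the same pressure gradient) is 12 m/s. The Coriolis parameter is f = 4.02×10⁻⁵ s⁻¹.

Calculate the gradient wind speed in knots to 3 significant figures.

33.5 knots

Around a high, pressure-gradient force acts outward with centrifugal, so Coriolis balances both:
fV = (1/ρ)|∂P/∂n| + V²/R  →  V² − fR·V + fR·V_g = 0
With fR = 4.02×10⁻⁵ × 1413×10³ m = 56.8 m/s:
V = [fR − √((fR)² − 4 fR V_g)]/2 = [56.8 − √(56.8² − 4×56.8×12)]/2 = 17.2 m/s
Supergeostrophic (V > V_g = 12 m/s), as expected around a high.
Converting: 17.2 m/s × 1.944 = 33.5 knots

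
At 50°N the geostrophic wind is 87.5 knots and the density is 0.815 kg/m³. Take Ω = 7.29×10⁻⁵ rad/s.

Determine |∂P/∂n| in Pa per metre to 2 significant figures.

Coriolis parameter at 50°N:
f = 2Ω sin φ = 2 × 7.29×10⁻⁵ × sin 50° = 1.12×10⁻⁴ s⁻¹
Wind speed in SI: 87.5 knots = 45.0 m/s
Geostrophic balance rearranged: |∂P/∂n| = f ρ V_g
|∂P/∂n| = 1.12×10⁻⁴ × 0.815 × 45.0 = 4.10×10⁻³ Pa/m

4.1×10⁻³ Pa/m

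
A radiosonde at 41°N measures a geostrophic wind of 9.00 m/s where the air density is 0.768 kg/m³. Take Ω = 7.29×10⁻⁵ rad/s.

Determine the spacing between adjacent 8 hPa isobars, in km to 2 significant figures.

1200 km

Coriolis parameter at 41°N:
f = 2Ω sin φ = 2 × 7.29×10⁻⁵ × sin 41° = 9.57×10⁻⁵ s⁻¹
Geostrophic balance rearranged: |∂P/∂n| = f ρ V_g
|∂P/∂n| = 9.57×10⁻⁵ × 0.768 × 9.00 = 6.61×10⁻⁴ Pa/m
Isobar spacing: Δn = ΔP/|∂P/∂n| = 800 Pa / 6.61×10⁻⁴ Pa/m = 1210001 m ≈ 1200 km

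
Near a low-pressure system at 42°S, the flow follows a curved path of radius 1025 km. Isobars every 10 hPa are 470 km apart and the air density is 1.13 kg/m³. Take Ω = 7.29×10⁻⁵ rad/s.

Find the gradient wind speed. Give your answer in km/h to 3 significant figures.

59.6 km/h

Coriolis parameter at 42°S:
f = 2Ω sin φ = 2 × 7.29×10⁻⁵ × sin 42° = 9.76×10⁻⁵ s⁻¹
Pressure gradient: |∂P/∂n| = 1000 Pa / 470000 m = 2.13×10⁻³ Pa/m
Geostrophic speed: V_g = |∂P/∂n|/(fρ) = 2.13×10⁻³/(9.76×10⁻⁵ × 1.13) = 19.3 m/s
Around a low, centrifugal force acts outward with Coriolis, so pressure-gradient force balances both:
(1/ρ)|∂P/∂n| = fV + V²/R  →  V² + fR·V − fR·V_g = 0
With fR = 9.76×10⁻⁵ × 1025×10³ m = 100.0 m/s:
V = [−fR + √((fR)² + 4 fR V_g)]/2 = [−100.0 + √(100.0² + 4×100.0×19.3)]/2 = 16.6 m/s
Subgeostrophic (V < V_g = 19.3 m/s), as expected around a low.
Converting: 16.6 m/s × 3.6 = 59.6 km/h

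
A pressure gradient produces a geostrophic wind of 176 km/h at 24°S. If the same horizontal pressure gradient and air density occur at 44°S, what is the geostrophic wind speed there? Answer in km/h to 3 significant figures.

103 km/h

With the same pressure gradient and density, V_g ∝ 1/f ∝ 1/sin φ.
V₂ = V₁ · sin φ₁ / sin φ₂ = 176 × sin 24° / sin 44°
V₂ = 176 × 0.4067/0.6947 = 103 km/h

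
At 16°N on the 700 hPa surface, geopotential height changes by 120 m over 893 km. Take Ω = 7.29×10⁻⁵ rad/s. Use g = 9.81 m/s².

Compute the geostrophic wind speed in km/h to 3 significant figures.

118 km/h

Coriolis parameter at 16°N:
f = 2Ω sin φ = 2 × 7.29×10⁻⁵ × sin 16° = 4.02×10⁻⁵ s⁻¹
Height gradient: |∂Z/∂n| = 120 m / 893000 m = 1.34×10⁻⁴
On a pressure surface, geostrophic balance gives V_g = (g/f)|∂Z/∂n|:
V_g = 9.81 × 1.34×10⁻⁴ / 4.02×10⁻⁵ = 32.8 m/s
Converting: 32.8 m/s × 3.6 = 118 km/h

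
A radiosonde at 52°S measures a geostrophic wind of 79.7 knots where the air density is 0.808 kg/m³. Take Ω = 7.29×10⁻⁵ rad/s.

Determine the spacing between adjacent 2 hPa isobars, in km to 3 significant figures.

52.5 km

Coriolis parameter at 52°S:
f = 2Ω sin φ = 2 × 7.29×10⁻⁵ × sin 52° = 1.15×10⁻⁴ s⁻¹
Wind speed in SI: 79.7 knots = 41.0 m/s
Geostrophic balance rearranged: |∂P/∂n| = f ρ V_g
|∂P/∂n| = 1.15×10⁻⁴ × 0.808 × 41.0 = 3.81×10⁻³ Pa/m
Isobar spacing: Δn = ΔP/|∂P/∂n| = 200 Pa / 3.81×10⁻³ Pa/m = 52545 m ≈ 52.5 km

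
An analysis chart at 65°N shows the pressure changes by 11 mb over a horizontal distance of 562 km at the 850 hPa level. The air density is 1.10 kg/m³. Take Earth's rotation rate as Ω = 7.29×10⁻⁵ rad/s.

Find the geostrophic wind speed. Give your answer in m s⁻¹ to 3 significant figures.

Coriolis parameter at 65°N:
f = 2Ω sin φ = 2 × 7.29×10⁻⁵ × sin 65° = 1.32×10⁻⁴ s⁻¹
Pressure gradient: |∂P/∂n| = 1100 Pa / 562000 m = 1.96×10⁻³ Pa/m
Geostrophic balance (pressure-gradient force = Coriolis force):
V_g = (1/(fρ)) |∂P/∂n| = 1.96×10⁻³ / (1.32×10⁻⁴ × 1.10) = 13.5 m/s

13.5 m s⁻¹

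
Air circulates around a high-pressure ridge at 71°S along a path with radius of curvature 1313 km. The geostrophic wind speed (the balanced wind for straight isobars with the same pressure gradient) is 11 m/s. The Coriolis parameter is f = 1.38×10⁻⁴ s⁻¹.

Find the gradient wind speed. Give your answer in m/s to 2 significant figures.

12 m/s

Around a high, pressure-gradient force acts outward with centrifugal, so Coriolis balances both:
fV = (1/ρ)|∂P/∂n| + V²/R  →  V² − fR·V + fR·V_g = 0
With fR = 1.38×10⁻⁴ × 1313×10³ m = 181 m/s:
V = [fR − √((fR)² − 4 fR V_g)]/2 = [181 − √(181² − 4×181×11)]/2 = 11.8 m/s
Supergeostrophic (V > V_g = 11 m/s), as expected around a high.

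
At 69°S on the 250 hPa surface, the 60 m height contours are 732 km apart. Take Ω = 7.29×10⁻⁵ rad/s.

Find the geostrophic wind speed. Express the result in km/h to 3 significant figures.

Coriolis parameter at 69°S:
f = 2Ω sin φ = 2 × 7.29×10⁻⁵ × sin 69° = 1.36×10⁻⁴ s⁻¹
Height gradient: |∂Z/∂n| = 60 m / 732000 m = 8.20×10⁻⁵
On a pressure surface, geostrophic balance gives V_g = (g/f)|∂Z/∂n|:
V_g = 9.81 × 8.20×10⁻⁵ / 1.36×10⁻⁴ = 5.91 m/s
Converting: 5.91 m/s × 3.6 = 21.3 km/h

21.3 km/h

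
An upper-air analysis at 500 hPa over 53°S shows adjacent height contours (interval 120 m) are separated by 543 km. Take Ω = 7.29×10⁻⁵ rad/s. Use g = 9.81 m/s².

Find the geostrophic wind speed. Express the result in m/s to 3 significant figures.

18.6 m/s

Coriolis parameter at 53°S:
f = 2Ω sin φ = 2 × 7.29×10⁻⁵ × sin 53° = 1.16×10⁻⁴ s⁻¹
Height gradient: |∂Z/∂n| = 120 m / 543000 m = 2.21×10⁻⁴
On a pressure surface, geostrophic balance gives V_g = (g/f)|∂Z/∂n|:
V_g = 9.81 × 2.21×10⁻⁴ / 1.16×10⁻⁴ = 18.6 m/s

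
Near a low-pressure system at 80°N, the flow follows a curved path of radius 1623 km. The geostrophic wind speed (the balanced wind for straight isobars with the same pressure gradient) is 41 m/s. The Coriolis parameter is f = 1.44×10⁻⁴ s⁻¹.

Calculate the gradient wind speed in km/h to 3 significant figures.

Around a low, centrifugal force acts outward with Coriolis, so pressure-gradient force balances both:
(1/ρ)|∂P/∂n| = fV + V²/R  →  V² + fR·V − fR·V_g = 0
With fR = 1.44×10⁻⁴ × 1623×10³ m = 234 m/s:
V = [−fR + √((fR)² + 4 fR V_g)]/2 = [−234 + √(234² + 4×234×41)]/2 = 35.6 m/s
Subgeostrophic (V < V_g = 41 m/s), as expected around a low.
Converting: 35.6 m/s × 3.6 = 128 km/h

128 km/h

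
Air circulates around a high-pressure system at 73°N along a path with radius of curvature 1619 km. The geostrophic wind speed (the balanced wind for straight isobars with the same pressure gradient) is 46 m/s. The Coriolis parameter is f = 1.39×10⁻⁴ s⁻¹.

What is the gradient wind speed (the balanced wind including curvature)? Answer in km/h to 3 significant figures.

232 km/h

Around a high, pressure-gradient force acts outward with centrifugal, so Coriolis balances both:
fV = (1/ρ)|∂P/∂n| + V²/R  →  V² − fR·V + fR·V_g = 0
With fR = 1.39×10⁻⁴ × 1619×10³ m = 225 m/s:
V = [fR − √((fR)² − 4 fR V_g)]/2 = [225 − √(225² − 4×225×46)]/2 = 64.5 m/s
Supergeostrophic (V > V_g = 46 m/s), as expected around a high.
Converting: 64.5 m/s × 3.6 = 232 km/h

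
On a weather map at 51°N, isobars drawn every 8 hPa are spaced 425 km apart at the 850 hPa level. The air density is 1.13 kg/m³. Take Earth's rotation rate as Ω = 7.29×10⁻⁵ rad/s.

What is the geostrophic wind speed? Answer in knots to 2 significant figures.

29 knots

Coriolis parameter at 51°N:
f = 2Ω sin φ = 2 × 7.29×10⁻⁵ × sin 51° = 1.13×10⁻⁴ s⁻¹
Pressure gradient: |∂P/∂n| = 800 Pa / 425000 m = 1.88×10⁻³ Pa/m
Geostrophic balance (pressure-gradient force = Coriolis force):
V_g = (1/(fρ)) |∂P/∂n| = 1.88×10⁻³ / (1.13×10⁻⁴ × 1.13) = 14.7 m/s
Converting: 14.7 m/s × 1.944 = 29 knots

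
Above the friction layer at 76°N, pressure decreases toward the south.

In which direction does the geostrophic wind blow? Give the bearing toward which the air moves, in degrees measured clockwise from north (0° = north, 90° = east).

The pressure-gradient force points toward the south (bearing 180°).
Geostrophic balance: in the Northern Hemisphere the Coriolis force deflects motion to the right, so the geostrophic wind blows 90° to the right of the pressure-gradient force (low pressure on the left).
Rotating 180° by 90° clockwise gives 270° — the wind blows toward the west.

270°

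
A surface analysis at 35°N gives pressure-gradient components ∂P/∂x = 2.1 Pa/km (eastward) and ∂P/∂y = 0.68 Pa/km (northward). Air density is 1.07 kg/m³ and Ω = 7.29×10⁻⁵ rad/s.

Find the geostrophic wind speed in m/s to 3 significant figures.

Coriolis parameter at 35°N:
f = 2Ω sin φ = 2 × 7.29×10⁻⁵ × sin 35° = 8.36×10⁻⁵ s⁻¹
Component geostrophic relations (x east, y north):
u_g = −(1/(fρ)) ∂P/∂y,  v_g = (1/(fρ)) ∂P/∂x
u_g = −(0.68×10⁻³)/(8.36×10⁻⁵ × 1.07) = −7.60 m/s;  v_g = (2.1×10⁻³)/(8.36×10⁻⁵ × 1.07) = 23.5 m/s
|V_g| = √(u_g² + v_g²) = 24.7 m/s

24.7 m/s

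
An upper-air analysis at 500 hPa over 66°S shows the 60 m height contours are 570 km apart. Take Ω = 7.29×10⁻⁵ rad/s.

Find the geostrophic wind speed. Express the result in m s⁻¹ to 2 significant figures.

Coriolis parameter at 66°S:
f = 2Ω sin φ = 2 × 7.29×10⁻⁵ × sin 66° = 1.33×10⁻⁴ s⁻¹
Height gradient: |∂Z/∂n| = 60 m / 570000 m = 1.05×10⁻⁴
On a pressure surface, geostrophic balance gives V_g = (g/f)|∂Z/∂n|:
V_g = 9.81 × 1.05×10⁻⁴ / 1.33×10⁻⁴ = 7.75 m/s

7.8 m s⁻¹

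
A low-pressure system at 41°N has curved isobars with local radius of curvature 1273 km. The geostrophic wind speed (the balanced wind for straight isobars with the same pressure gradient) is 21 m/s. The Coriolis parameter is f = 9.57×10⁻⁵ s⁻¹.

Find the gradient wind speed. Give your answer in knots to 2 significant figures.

Around a low, centrifugal force acts outward with Coriolis, so pressure-gradient force balances both:
(1/ρ)|∂P/∂n| = fV + V²/R  →  V² + fR·V − fR·V_g = 0
With fR = 9.57×10⁻⁵ × 1273×10³ m = 122 m/s:
V = [−fR + √((fR)² + 4 fR V_g)]/2 = [−122 + √(122² + 4×122×21)]/2 = 18.3 m/s
Subgeostrophic (V < V_g = 21 m/s), as expected around a low.
Converting: 18.3 m/s × 1.944 = 35 knots

35 knots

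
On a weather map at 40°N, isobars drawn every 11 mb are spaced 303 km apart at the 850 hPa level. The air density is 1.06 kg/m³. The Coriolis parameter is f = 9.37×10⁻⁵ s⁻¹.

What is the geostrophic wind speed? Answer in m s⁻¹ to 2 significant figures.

37 m s⁻¹

Pressure gradient: |∂P/∂n| = 1100 Pa / 303000 m = 3.63×10⁻³ Pa/m
Geostrophic balance (pressure-gradient force = Coriolis force):
V_g = (1/(fρ)) |∂P/∂n| = 3.63×10⁻³ / (9.37×10⁻⁵ × 1.06) = 36.6 m/s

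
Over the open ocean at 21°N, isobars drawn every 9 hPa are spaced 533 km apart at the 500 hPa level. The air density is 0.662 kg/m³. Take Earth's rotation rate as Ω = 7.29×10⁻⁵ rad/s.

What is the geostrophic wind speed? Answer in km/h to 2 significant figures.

Coriolis parameter at 21°N:
f = 2Ω sin φ = 2 × 7.29×10⁻⁵ × sin 21° = 5.23×10⁻⁵ s⁻¹
Pressure gradient: |∂P/∂n| = 900 Pa / 533000 m = 1.69×10⁻³ Pa/m
Geostrophic balance (pressure-gradient force = Coriolis force):
V_g = (1/(fρ)) |∂P/∂n| = 1.69×10⁻³ / (5.23×10⁻⁵ × 0.662) = 48.8 m/s
Converting: 48.8 m/s × 3.6 = 180 km/h

180 km/h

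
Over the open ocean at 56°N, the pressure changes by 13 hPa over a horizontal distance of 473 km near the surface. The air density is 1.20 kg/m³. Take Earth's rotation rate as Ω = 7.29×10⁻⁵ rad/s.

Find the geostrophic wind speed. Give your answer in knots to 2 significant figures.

Coriolis parameter at 56°N:
f = 2Ω sin φ = 2 × 7.29×10⁻⁵ × sin 56° = 1.21×10⁻⁴ s⁻¹
Pressure gradient: |∂P/∂n| = 1300 Pa / 473000 m = 2.75×10⁻³ Pa/m
Geostrophic balance (pressure-gradient force = Coriolis force):
V_g = (1/(fρ)) |∂P/∂n| = 2.75×10⁻³ / (1.21×10⁻⁴ × 1.20) = 18.9 m/s
Converting: 18.9 m/s × 1.944 = 37 knots

37 knots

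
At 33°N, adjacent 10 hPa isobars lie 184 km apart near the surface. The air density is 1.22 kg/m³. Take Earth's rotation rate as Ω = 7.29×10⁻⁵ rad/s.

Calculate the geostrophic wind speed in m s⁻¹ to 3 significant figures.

56.1 m s⁻¹

Coriolis parameter at 33°N:
f = 2Ω sin φ = 2 × 7.29×10⁻⁵ × sin 33° = 7.94×10⁻⁵ s⁻¹
Pressure gradient: |∂P/∂n| = 1000 Pa / 184000 m = 5.43×10⁻³ Pa/m
Geostrophic balance (pressure-gradient force = Coriolis force):
V_g = (1/(fρ)) |∂P/∂n| = 5.43×10⁻³ / (7.94×10⁻⁵ × 1.22) = 56.1 m/s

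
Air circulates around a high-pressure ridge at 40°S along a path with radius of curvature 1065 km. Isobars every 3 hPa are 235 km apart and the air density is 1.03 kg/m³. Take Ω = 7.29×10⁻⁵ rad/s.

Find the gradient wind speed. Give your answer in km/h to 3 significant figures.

Coriolis parameter at 40°S:
f = 2Ω sin φ = 2 × 7.29×10⁻⁵ × sin 40° = 9.37×10⁻⁵ s⁻¹
Pressure gradient: |∂P/∂n| = 300 Pa / 235000 m = 1.28×10⁻³ Pa/m
Geostrophic speed: V_g = |∂P/∂n|/(fρ) = 1.28×10⁻³/(9.37×10⁻⁵ × 1.03) = 13.2 m/s
Around a high, pressure-gradient force acts outward with centrifugal, so Coriolis balances both:
fV = (1/ρ)|∂P/∂n| + V²/R  →  V² − fR·V + fR·V_g = 0
With fR = 9.37×10⁻⁵ × 1065×10³ m = 99.8 m/s:
V = [fR − √((fR)² − 4 fR V_g)]/2 = [99.8 − √(99.8² − 4×99.8×13.2)]/2 = 15.7 m/s
Supergeostrophic (V > V_g = 13.2 m/s), as expected around a high.
Converting: 15.7 m/s × 3.6 = 56.5 km/h

56.5 km/h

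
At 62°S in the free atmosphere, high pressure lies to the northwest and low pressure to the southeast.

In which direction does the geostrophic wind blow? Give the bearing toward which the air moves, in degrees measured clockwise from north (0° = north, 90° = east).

The pressure-gradient force points toward the southeast (bearing 135°).
Geostrophic balance: in the Southern Hemisphere the Coriolis force deflects motion to the left, so the geostrophic wind blows 90° to the left of the pressure-gradient force (low pressure on the right).
Rotating 135° by 90° counterclockwise gives 045° — the wind blows toward the northeast.

045°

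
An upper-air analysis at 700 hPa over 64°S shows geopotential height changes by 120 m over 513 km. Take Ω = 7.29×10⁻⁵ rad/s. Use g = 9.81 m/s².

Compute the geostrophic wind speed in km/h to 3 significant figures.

Coriolis parameter at 64°S:
f = 2Ω sin φ = 2 × 7.29×10⁻⁵ × sin 64° = 1.31×10⁻⁴ s⁻¹
Height gradient: |∂Z/∂n| = 120 m / 513000 m = 2.34×10⁻⁴
On a pressure surface, geostrophic balance gives V_g = (g/f)|∂Z/∂n|:
V_g = 9.81 × 2.34×10⁻⁴ / 1.31×10⁻⁴ = 17.5 m/s
Converting: 17.5 m/s × 3.6 = 63.0 km/h

63.0 km/h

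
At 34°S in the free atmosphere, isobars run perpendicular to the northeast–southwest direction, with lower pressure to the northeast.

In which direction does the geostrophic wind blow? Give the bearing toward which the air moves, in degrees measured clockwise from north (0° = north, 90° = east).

315°

The pressure-gradient force points toward the northeast (bearing 045°).
Geostrophic balance: in the Southern Hemisphere the Coriolis force deflects motion to the left, so the geostrophic wind blows 90° to the left of the pressure-gradient force (low pressure on the right).
Rotating 045° by 90° counterclockwise gives 315° — the wind blows toward the northwest.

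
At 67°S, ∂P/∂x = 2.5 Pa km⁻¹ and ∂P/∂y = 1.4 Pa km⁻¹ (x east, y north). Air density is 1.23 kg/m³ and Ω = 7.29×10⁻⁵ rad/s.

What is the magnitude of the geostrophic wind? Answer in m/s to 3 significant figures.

17.4 m/s

Coriolis parameter at 67°S:
f = 2Ω sin φ = 2 × 7.29×10⁻⁵ × sin 67° = 1.34×10⁻⁴ s⁻¹
In the Southern Hemisphere f is negative: f = −1.34×10⁻⁴ s⁻¹.
Component geostrophic relations (x east, y north):
u_g = −(1/(fρ)) ∂P/∂y,  v_g = (1/(fρ)) ∂P/∂x
u_g = −(1.4×10⁻³)/(−1.34×10⁻⁴ × 1.23) = 8.48 m/s;  v_g = (2.5×10⁻³)/(−1.34×10⁻⁴ × 1.23) = −15.1 m/s
|V_g| = √(u_g² + v_g²) = 17.4 m/s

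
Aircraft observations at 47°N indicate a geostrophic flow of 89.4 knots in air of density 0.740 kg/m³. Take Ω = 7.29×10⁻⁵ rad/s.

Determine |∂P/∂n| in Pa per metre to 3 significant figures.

3.63×10⁻³ Pa/m

Coriolis parameter at 47°N:
f = 2Ω sin φ = 2 × 7.29×10⁻⁵ × sin 47° = 1.07×10⁻⁴ s⁻¹
Wind speed in SI: 89.4 knots = 46.0 m/s
Geostrophic balance rearranged: |∂P/∂n| = f ρ V_g
|∂P/∂n| = 1.07×10⁻⁴ × 0.740 × 46.0 = 3.63×10⁻³ Pa/m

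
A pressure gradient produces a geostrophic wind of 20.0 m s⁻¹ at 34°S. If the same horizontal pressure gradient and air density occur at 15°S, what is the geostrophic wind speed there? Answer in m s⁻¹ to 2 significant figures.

With the same pressure gradient and density, V_g ∝ 1/f ∝ 1/sin φ.
V₂ = V₁ · sin φ₁ / sin φ₂ = 20.0 × sin 34° / sin 15°
V₂ = 20.0 × 0.5592/0.2588 = 43 m s⁻¹

43 m s⁻¹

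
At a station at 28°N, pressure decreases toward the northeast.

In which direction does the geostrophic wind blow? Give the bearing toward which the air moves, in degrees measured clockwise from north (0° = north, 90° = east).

135°

The pressure-gradient force points toward the northeast (bearing 045°).
Geostrophic balance: in the Northern Hemisphere the Coriolis force deflects motion to the right, so the geostrophic wind blows 90° to the right of the pressure-gradient force (low pressure on the left).
Rotating 045° by 90° clockwise gives 135° — the wind blows toward the southeast.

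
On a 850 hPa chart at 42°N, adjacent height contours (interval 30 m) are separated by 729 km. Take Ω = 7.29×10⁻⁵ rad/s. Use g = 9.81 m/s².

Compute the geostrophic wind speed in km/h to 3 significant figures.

14.9 km/h

Coriolis parameter at 42°N:
f = 2Ω sin φ = 2 × 7.29×10⁻⁵ × sin 42° = 9.76×10⁻⁵ s⁻¹
Height gradient: |∂Z/∂n| = 30 m / 729000 m = 4.12×10⁻⁵
On a pressure surface, geostrophic balance gives V_g = (g/f)|∂Z/∂n|:
V_g = 9.81 × 4.12×10⁻⁵ / 9.76×10⁻⁵ = 4.14 m/s
Converting: 4.14 m/s × 3.6 = 14.9 km/h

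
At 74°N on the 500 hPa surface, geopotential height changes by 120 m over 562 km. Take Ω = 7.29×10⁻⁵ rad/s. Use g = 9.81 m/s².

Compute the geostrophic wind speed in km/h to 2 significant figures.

54 km/h

Coriolis parameter at 74°N:
f = 2Ω sin φ = 2 × 7.29×10⁻⁵ × sin 74° = 1.40×10⁻⁴ s⁻¹
Height gradient: |∂Z/∂n| = 120 m / 562000 m = 2.14×10⁻⁴
On a pressure surface, geostrophic balance gives V_g = (g/f)|∂Z/∂n|:
V_g = 9.81 × 2.14×10⁻⁴ / 1.40×10⁻⁴ = 14.9 m/s
Converting: 14.9 m/s × 3.6 = 54 km/h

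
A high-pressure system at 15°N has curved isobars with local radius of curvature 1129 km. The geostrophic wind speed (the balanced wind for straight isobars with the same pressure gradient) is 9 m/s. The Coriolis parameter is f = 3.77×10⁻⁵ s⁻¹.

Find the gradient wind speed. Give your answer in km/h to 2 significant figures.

Around a high, pressure-gradient force acts outward with centrifugal, so Coriolis balances both:
fV = (1/ρ)|∂P/∂n| + V²/R  →  V² − fR·V + fR·V_g = 0
With fR = 3.77×10⁻⁵ × 1129×10³ m = 42.6 m/s:
V = [fR − √((fR)² − 4 fR V_g)]/2 = [42.6 − √(42.6² − 4×42.6×9)]/2 = 12.9 m/s
Supergeostrophic (V > V_g = 9 m/s), as expected around a high.
Converting: 12.9 m/s × 3.6 = 47 km/h

47 km/h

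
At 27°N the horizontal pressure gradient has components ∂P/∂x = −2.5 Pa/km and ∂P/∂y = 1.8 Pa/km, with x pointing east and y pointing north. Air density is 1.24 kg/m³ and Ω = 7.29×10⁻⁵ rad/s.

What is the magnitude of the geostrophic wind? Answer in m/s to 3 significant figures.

Coriolis parameter at 27°N:
f = 2Ω sin φ = 2 × 7.29×10⁻⁵ × sin 27° = 6.62×10⁻⁵ s⁻¹
Component geostrophic relations (x east, y north):
u_g = −(1/(fρ)) ∂P/∂y,  v_g = (1/(fρ)) ∂P/∂x
u_g = −(1.8×10⁻³)/(6.62×10⁻⁵ × 1.24) = −21.9 m/s;  v_g = (−2.5×10⁻³)/(6.62×10⁻⁵ × 1.24) = −30.5 m/s
|V_g| = √(u_g² + v_g²) = 37.5 m/s

37.5 m/s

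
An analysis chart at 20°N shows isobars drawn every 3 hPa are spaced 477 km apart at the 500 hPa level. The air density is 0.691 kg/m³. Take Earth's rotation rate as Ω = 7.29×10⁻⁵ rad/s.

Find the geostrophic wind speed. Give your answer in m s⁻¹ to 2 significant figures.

18 m s⁻¹

Coriolis parameter at 20°N:
f = 2Ω sin φ = 2 × 7.29×10⁻⁵ × sin 20° = 4.99×10⁻⁵ s⁻¹
Pressure gradient: |∂P/∂n| = 300 Pa / 477000 m = 6.29×10⁻⁴ Pa/m
Geostrophic balance (pressure-gradient force = Coriolis force):
V_g = (1/(fρ)) |∂P/∂n| = 6.29×10⁻⁴ / (4.99×10⁻⁵ × 0.691) = 18.3 m/s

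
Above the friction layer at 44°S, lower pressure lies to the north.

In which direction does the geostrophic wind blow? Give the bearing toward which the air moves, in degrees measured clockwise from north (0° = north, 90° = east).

The pressure-gradient force points toward the north (bearing 000°).
Geostrophic balance: in the Southern Hemisphere the Coriolis force deflects motion to the left, so the geostrophic wind blows 90° to the left of the pressure-gradient force (low pressure on the right).
Rotating 000° by 90° counterclockwise gives 270° — the wind blows toward the west.

270°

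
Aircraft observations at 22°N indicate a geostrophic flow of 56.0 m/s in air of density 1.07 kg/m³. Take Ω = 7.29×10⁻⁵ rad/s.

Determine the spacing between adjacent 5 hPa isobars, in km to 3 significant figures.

Coriolis parameter at 22°N:
f = 2Ω sin φ = 2 × 7.29×10⁻⁵ × sin 22° = 5.46×10⁻⁵ s⁻¹
Geostrophic balance rearranged: |∂P/∂n| = f ρ V_g
|∂P/∂n| = 5.46×10⁻⁵ × 1.07 × 56.0 = 3.27×10⁻³ Pa/m
Isobar spacing: Δn = ΔP/|∂P/∂n| = 500 Pa / 3.27×10⁻³ Pa/m = 152780 m ≈ 153 km

153 km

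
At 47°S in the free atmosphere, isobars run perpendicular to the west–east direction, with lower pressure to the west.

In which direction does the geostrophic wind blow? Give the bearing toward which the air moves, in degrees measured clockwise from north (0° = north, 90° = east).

The pressure-gradient force points toward the west (bearing 270°).
Geostrophic balance: in the Southern Hemisphere the Coriolis force deflects motion to the left, so the geostrophic wind blows 90° to the left of the pressure-gradient force (low pressure on the right).
Rotating 270° by 90° counterclockwise gives 180° — the wind blows toward the south.

180°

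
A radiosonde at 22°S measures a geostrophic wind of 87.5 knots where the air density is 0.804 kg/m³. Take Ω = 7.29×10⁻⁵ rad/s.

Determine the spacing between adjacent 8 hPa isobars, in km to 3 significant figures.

405 km

Coriolis parameter at 22°S:
f = 2Ω sin φ = 2 × 7.29×10⁻⁵ × sin 22° = 5.46×10⁻⁵ s⁻¹
Wind speed in SI: 87.5 knots = 45.0 m/s
Geostrophic balance rearranged: |∂P/∂n| = f ρ V_g
|∂P/∂n| = 5.46×10⁻⁵ × 0.804 × 45.0 = 1.98×10⁻³ Pa/m
Isobar spacing: Δn = ΔP/|∂P/∂n| = 800 Pa / 1.98×10⁻³ Pa/m = 404720 m ≈ 405 km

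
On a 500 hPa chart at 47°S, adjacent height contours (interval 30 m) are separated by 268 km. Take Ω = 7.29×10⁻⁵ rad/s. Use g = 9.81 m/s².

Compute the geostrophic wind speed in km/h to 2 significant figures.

37 km/h

Coriolis parameter at 47°S:
f = 2Ω sin φ = 2 × 7.29×10⁻⁵ × sin 47° = 1.07×10⁻⁴ s⁻¹
Height gradient: |∂Z/∂n| = 30 m / 268000 m = 1.12×10⁻⁴
On a pressure surface, geostrophic balance gives V_g = (g/f)|∂Z/∂n|:
V_g = 9.81 × 1.12×10⁻⁴ / 1.07×10⁻⁴ = 10.3 m/s
Converting: 10.3 m/s × 3.6 = 37 km/h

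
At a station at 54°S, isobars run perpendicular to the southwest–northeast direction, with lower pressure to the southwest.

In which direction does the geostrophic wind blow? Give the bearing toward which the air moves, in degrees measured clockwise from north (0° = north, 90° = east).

135°

The pressure-gradient force points toward the southwest (bearing 225°).
Geostrophic balance: in the Southern Hemisphere the Coriolis force deflects motion to the left, so the geostrophic wind blows 90° to the left of the pressure-gradient force (low pressure on the right).
Rotating 225° by 90° counterclockwise gives 135° — the wind blows toward the southeast.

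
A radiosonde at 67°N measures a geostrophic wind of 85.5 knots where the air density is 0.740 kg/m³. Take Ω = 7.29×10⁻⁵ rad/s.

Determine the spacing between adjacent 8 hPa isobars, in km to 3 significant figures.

Coriolis parameter at 67°N:
f = 2Ω sin φ = 2 × 7.29×10⁻⁵ × sin 67° = 1.34×10⁻⁴ s⁻¹
Wind speed in SI: 85.5 knots = 44.0 m/s
Geostrophic balance rearranged: |∂P/∂n| = f ρ V_g
|∂P/∂n| = 1.34×10⁻⁴ × 0.740 × 44.0 = 4.37×10⁻³ Pa/m
Isobar spacing: Δn = ΔP/|∂P/∂n| = 800 Pa / 4.37×10⁻³ Pa/m = 183135 m ≈ 183 km

183 km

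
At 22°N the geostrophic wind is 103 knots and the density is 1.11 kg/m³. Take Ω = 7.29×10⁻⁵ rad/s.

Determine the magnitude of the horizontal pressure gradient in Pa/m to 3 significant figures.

3.21×10⁻³ Pa/m

Coriolis parameter at 22°N:
f = 2Ω sin φ = 2 × 7.29×10⁻⁵ × sin 22° = 5.46×10⁻⁵ s⁻¹
Wind speed in SI: 103 knots = 53.0 m/s
Geostrophic balance rearranged: |∂P/∂n| = f ρ V_g
|∂P/∂n| = 5.46×10⁻⁵ × 1.11 × 53.0 = 3.21×10⁻³ Pa/m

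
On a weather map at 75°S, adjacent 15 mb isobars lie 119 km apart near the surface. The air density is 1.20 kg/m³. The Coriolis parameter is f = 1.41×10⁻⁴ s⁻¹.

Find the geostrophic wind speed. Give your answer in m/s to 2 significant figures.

Pressure gradient: |∂P/∂n| = 1500 Pa / 119000 m = 1.26×10⁻² Pa/m
Geostrophic balance (pressure-gradient force = Coriolis force):
V_g = (1/(fρ)) |∂P/∂n| = 1.26×10⁻² / (1.41×10⁻⁴ × 1.20) = 74.5 m/s

74 m/s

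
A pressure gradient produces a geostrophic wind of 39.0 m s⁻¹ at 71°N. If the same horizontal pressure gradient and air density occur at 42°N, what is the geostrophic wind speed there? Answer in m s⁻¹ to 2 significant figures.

55 m s⁻¹

With the same pressure gradient and density, V_g ∝ 1/f ∝ 1/sin φ.
V₂ = V₁ · sin φ₁ / sin φ₂ = 39.0 × sin 71° / sin 42°
V₂ = 39.0 × 0.9455/0.6691 = 55 m s⁻¹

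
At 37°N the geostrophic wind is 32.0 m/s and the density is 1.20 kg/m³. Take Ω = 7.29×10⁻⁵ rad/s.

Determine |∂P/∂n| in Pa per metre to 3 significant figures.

Coriolis parameter at 37°N:
f = 2Ω sin φ = 2 × 7.29×10⁻⁵ × sin 37° = 8.77×10⁻⁵ s⁻¹
Geostrophic balance rearranged: |∂P/∂n| = f ρ V_g
|∂P/∂n| = 8.77×10⁻⁵ × 1.20 × 32.0 = 3.37×10⁻³ Pa/m

3.37×10⁻³ Pa/m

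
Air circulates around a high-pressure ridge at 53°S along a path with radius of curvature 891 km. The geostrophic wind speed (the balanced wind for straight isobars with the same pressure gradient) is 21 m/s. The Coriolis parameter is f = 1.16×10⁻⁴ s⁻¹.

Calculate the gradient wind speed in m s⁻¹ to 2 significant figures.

Around a high, pressure-gradient force acts outward with centrifugal, so Coriolis balances both:
fV = (1/ρ)|∂P/∂n| + V²/R  →  V² − fR·V + fR·V_g = 0
With fR = 1.16×10⁻⁴ × 891×10³ m = 103 m/s:
V = [fR − √((fR)² − 4 fR V_g)]/2 = [103 − √(103² − 4×103×21)]/2 = 29.3 m/s
Supergeostrophic (V > V_g = 21 m/s), as expected around a high.

29 m s⁻¹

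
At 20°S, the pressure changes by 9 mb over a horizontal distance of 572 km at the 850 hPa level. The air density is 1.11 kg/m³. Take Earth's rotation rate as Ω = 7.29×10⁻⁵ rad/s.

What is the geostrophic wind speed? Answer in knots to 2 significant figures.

Coriolis parameter at 20°S:
f = 2Ω sin φ = 2 × 7.29×10⁻⁵ × sin 20° = 4.99×10⁻⁵ s⁻¹
Pressure gradient: |∂P/∂n| = 900 Pa / 572000 m = 1.57×10⁻³ Pa/m
Geostrophic balance (pressure-gradient force = Coriolis force):
V_g = (1/(fρ)) |∂P/∂n| = 1.57×10⁻³ / (4.99×10⁻⁵ × 1.11) = 28.4 m/s
Converting: 28.4 m/s × 1.944 = 55 knots

55 knots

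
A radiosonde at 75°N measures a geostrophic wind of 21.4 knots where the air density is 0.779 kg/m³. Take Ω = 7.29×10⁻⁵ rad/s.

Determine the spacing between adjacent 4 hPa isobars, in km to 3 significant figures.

Coriolis parameter at 75°N:
f = 2Ω sin φ = 2 × 7.29×10⁻⁵ × sin 75° = 1.41×10⁻⁴ s⁻¹
Wind speed in SI: 21.4 knots = 11.0 m/s
Geostrophic balance rearranged: |∂P/∂n| = f ρ V_g
|∂P/∂n| = 1.41×10⁻⁴ × 0.779 × 11.0 = 1.21×10⁻³ Pa/m
Isobar spacing: Δn = ΔP/|∂P/∂n| = 400 Pa / 1.21×10⁻³ Pa/m = 331184 m ≈ 331 km

331 km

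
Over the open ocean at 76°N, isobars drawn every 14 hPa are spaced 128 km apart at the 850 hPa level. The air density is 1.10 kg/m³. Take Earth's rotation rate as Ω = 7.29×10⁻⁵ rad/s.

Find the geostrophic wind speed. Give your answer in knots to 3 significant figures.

137 knots

Coriolis parameter at 76°N:
f = 2Ω sin φ = 2 × 7.29×10⁻⁵ × sin 76° = 1.41×10⁻⁴ s⁻¹
Pressure gradient: |∂P/∂n| = 1400 Pa / 128000 m = 1.09×10⁻² Pa/m
Geostrophic balance (pressure-gradient force = Coriolis force):
V_g = (1/(fρ)) |∂P/∂n| = 1.09×10⁻² / (1.41×10⁻⁴ × 1.10) = 70.3 m/s
Converting: 70.3 m/s × 1.944 = 137 knots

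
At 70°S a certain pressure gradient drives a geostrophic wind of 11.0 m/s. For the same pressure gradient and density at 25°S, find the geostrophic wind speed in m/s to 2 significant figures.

24 m/s

With the same pressure gradient and density, V_g ∝ 1/f ∝ 1/sin φ.
V₂ = V₁ · sin φ₁ / sin φ₂ = 11.0 × sin 70° / sin 25°
V₂ = 11.0 × 0.9397/0.4226 = 24 m/s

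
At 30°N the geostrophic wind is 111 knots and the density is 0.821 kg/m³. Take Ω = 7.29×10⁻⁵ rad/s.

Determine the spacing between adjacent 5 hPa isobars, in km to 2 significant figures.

Coriolis parameter at 30°N:
f = 2Ω sin φ = 2 × 7.29×10⁻⁵ × sin 30° = 7.29×10⁻⁵ s⁻¹
Wind speed in SI: 111 knots = 57.1 m/s
Geostrophic balance rearranged: |∂P/∂n| = f ρ V_g
|∂P/∂n| = 7.29×10⁻⁵ × 0.821 × 57.1 = 3.42×10⁻³ Pa/m
Isobar spacing: Δn = ΔP/|∂P/∂n| = 500 Pa / 3.42×10⁻³ Pa/m = 146298 m ≈ 150 km

150 km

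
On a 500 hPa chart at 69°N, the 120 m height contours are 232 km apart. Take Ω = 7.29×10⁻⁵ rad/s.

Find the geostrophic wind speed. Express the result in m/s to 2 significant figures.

37 m/s

Coriolis parameter at 69°N:
f = 2Ω sin φ = 2 × 7.29×10⁻⁵ × sin 69° = 1.36×10⁻⁴ s⁻¹
Height gradient: |∂Z/∂n| = 120 m / 232000 m = 5.17×10⁻⁴
On a pressure surface, geostrophic balance gives V_g = (g/f)|∂Z/∂n|:
V_g = 9.81 × 5.17×10⁻⁴ / 1.36×10⁻⁴ = 37.3 m/s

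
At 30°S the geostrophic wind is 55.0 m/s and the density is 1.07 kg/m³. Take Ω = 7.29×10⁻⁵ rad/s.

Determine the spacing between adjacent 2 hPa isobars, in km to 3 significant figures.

Coriolis parameter at 30°S:
f = 2Ω sin φ = 2 × 7.29×10⁻⁵ × sin 30° = 7.29×10⁻⁵ s⁻¹
Geostrophic balance rearranged: |∂P/∂n| = f ρ V_g
|∂P/∂n| = 7.29×10⁻⁵ × 1.07 × 55.0 = 4.29×10⁻³ Pa/m
Isobar spacing: Δn = ΔP/|∂P/∂n| = 200 Pa / 4.29×10⁻³ Pa/m = 46618 m ≈ 46.6 km

46.6 km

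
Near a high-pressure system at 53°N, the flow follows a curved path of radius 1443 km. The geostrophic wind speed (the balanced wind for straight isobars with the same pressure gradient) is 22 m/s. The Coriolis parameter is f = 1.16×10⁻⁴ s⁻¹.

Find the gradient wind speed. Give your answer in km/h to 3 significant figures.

93.8 km/h

Around a high, pressure-gradient force acts outward with centrifugal, so Coriolis balances both:
fV = (1/ρ)|∂P/∂n| + V²/R  →  V² − fR·V + fR·V_g = 0
With fR = 1.16×10⁻⁴ × 1443×10³ m = 167 m/s:
V = [fR − √((fR)² − 4 fR V_g)]/2 = [167 − √(167² − 4×167×22)]/2 = 26.1 m/s
Supergeostrophic (V > V_g = 22 m/s), as expected around a high.
Converting: 26.1 m/s × 3.6 = 93.8 km/h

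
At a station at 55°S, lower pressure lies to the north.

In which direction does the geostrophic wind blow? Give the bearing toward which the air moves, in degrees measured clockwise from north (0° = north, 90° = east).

270°

The pressure-gradient force points toward the north (bearing 000°).
Geostrophic balance: in the Southern Hemisphere the Coriolis force deflects motion to the left, so the geostrophic wind blows 90° to the left of the pressure-gradient force (low pressure on the right).
Rotating 000° by 90° counterclockwise gives 270° — the wind blows toward the west.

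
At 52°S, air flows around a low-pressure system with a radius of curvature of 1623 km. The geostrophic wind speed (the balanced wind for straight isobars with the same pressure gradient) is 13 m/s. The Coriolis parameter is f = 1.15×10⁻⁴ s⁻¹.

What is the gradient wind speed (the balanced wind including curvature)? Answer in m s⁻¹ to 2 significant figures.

Around a low, centrifugal force acts outward with Coriolis, so pressure-gradient force balances both:
(1/ρ)|∂P/∂n| = fV + V²/R  →  V² + fR·V − fR·V_g = 0
With fR = 1.15×10⁻⁴ × 1623×10³ m = 187 m/s:
V = [−fR + √((fR)² + 4 fR V_g)]/2 = [−187 + √(187² + 4×187×13)]/2 = 12.2 m/s
Subgeostrophic (V < V_g = 13 m/s), as expected around a low.

12 m s⁻¹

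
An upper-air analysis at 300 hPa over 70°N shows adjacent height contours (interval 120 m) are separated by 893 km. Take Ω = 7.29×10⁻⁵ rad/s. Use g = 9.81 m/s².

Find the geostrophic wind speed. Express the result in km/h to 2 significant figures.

35 km/h

Coriolis parameter at 70°N:
f = 2Ω sin φ = 2 × 7.29×10⁻⁵ × sin 70° = 1.37×10⁻⁴ s⁻¹
Height gradient: |∂Z/∂n| = 120 m / 893000 m = 1.34×10⁻⁴
On a pressure surface, geostrophic balance gives V_g = (g/f)|∂Z/∂n|:
V_g = 9.81 × 1.34×10⁻⁴ / 1.37×10⁻⁴ = 9.62 m/s
Converting: 9.62 m/s × 3.6 = 35 km/h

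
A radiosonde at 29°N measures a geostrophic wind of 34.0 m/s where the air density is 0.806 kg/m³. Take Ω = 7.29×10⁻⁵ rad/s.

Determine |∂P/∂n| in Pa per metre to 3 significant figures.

Coriolis parameter at 29°N:
f = 2Ω sin φ = 2 × 7.29×10⁻⁵ × sin 29° = 7.07×10⁻⁵ s⁻¹
Geostrophic balance rearranged: |∂P/∂n| = f ρ V_g
|∂P/∂n| = 7.07×10⁻⁵ × 0.806 × 34.0 = 1.94×10⁻³ Pa/m

1.94×10⁻³ Pa/m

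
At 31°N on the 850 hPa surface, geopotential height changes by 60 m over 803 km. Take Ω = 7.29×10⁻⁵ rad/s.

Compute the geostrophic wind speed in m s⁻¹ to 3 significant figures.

9.76 m s⁻¹

Coriolis parameter at 31°N:
f = 2Ω sin φ = 2 × 7.29×10⁻⁵ × sin 31° = 7.51×10⁻⁵ s⁻¹
Height gradient: |∂Z/∂n| = 60 m / 803000 m = 7.47×10⁻⁵
On a pressure surface, geostrophic balance gives V_g = (g/f)|∂Z/∂n|:
V_g = 9.81 × 7.47×10⁻⁵ / 7.51×10⁻⁵ = 9.76 m/s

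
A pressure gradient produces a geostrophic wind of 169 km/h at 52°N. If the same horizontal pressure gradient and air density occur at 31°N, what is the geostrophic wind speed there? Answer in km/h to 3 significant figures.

With the same pressure gradient and density, V_g ∝ 1/f ∝ 1/sin φ.
V₂ = V₁ · sin φ₁ / sin φ₂ = 169 × sin 52° / sin 31°
V₂ = 169 × 0.7880/0.5150 = 259 km/h

259 km/h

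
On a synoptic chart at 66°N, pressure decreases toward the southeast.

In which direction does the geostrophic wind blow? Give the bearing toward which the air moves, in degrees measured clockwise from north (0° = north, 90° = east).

225°

The pressure-gradient force points toward the southeast (bearing 135°).
Geostrophic balance: in the Northern Hemisphere the Coriolis force deflects motion to the right, so the geostrophic wind blows 90° to the right of the pressure-gradient force (low pressure on the left).
Rotating 135° by 90° clockwise gives 225° — the wind blows toward the southwest.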